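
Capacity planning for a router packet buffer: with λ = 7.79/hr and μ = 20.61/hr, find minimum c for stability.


Stability requires cμ > λ ⇔ c > λ/μ.
λ/μ = 7.79/20.61 = 0.3780
Minimum integer c = ⌊0.3780⌋ + 1 = 1
Check: 1·20.61 = 20.61 > 7.79, while 0·20.61 = 0.00 ≤ 7.79

Final: 1 servers


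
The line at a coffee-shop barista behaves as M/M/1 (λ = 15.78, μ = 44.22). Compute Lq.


ρ = 15.78/44.22 = 0.3569
Lq = ρ²/(1−ρ) = 0.1273/0.6431 = 0.1980

Final: 0.1980


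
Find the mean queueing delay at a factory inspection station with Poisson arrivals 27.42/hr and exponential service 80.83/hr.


ρ = 27.42/80.83 = 0.3392
Wq = ρ/(μ−λ) = 0.3392/(80.83 − 27.42) = 0.3392/53.41 = 0.006351 hr

Final: 0.006351 hr


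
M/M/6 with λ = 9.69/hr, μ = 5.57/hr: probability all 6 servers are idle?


a = λ/μ = 9.69/5.57 = 1.7397; ρ = a/c = 0.2899
Σ_{k=0}^{5} a^k/k! (terms k=0..5) = 1.00000 + 1.73968 + 1.51324 + 0.87751 + 0.38165 + 0.13279 = 5.64487
Tail: a^6/(6!(1−ρ)) = 27.72117/(720·0.7101) = 0.05422
P₀ = 1/(5.64487 + 0.05422) = 1/5.69909 = 0.175467

Final: 0.175467


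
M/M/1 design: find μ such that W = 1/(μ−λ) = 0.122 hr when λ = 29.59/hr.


W = 1/(μ−λ) ⇒ μ − λ = 1/W = 1/0.122 = 8.1967
μ = λ + 1/W = 29.59 + 8.1967 = 37.7867 per hr

Final: 37.7867 /hr


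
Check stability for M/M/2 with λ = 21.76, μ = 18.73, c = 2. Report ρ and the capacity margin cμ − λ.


Total capacity cμ = 2·18.73 = 37.46/hr
ρ = λ/(cμ) = 21.76/37.46 = 0.5809
Stable ⇔ ρ < 1: YES
Spare capacity = cμ − λ = 37.46 − 21.76 = 15.70/hr

Final: ρ = 0.5809; stable; margin = 15.70/hr


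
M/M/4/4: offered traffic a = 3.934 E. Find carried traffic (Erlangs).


B(4,3.934) = 0.304271 (Erlang-B)
Carried load = a(1 − B) = 3.934·(1 − 0.304271) = 3.934·0.695729 = 2.7370 E

Final: 2.7370 Erlangs


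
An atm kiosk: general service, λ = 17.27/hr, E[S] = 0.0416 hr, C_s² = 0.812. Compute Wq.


ρ = λ·E[S] = 17.27·0.0416 = 0.7184
E[S²] = E[S]²(1+C_s²) = 0.0416²·(1+0.812) = 0.003136
Wq = λ·E[S²]/(2(1−ρ)) = 17.27·0.003136/(2·0.2816) = 0.09617 hr

Final: 0.09617 hr


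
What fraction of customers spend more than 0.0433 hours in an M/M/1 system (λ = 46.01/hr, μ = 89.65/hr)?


W ~ Exponential(μ−λ) for M/M/1.
μ − λ = 89.65 − 46.01 = 43.6400
P(W > t) = e^{−(μ−λ)t} = e^{−1.8896} = 0.151130

Final: 0.151130


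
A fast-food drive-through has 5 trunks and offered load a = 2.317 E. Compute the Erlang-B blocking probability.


B(c,a) = (a^c/c!) / Σ_{k=0}^{c} a^k/k!
a^5/5! = 0.556479
Σ terms (k=0..5): 1.00000 + 2.31700 + 2.68424 + 2.07313 + 1.20086 + 0.55648 = 9.831717
B = 0.556479/9.831717 = 0.056600

Final: 0.056600


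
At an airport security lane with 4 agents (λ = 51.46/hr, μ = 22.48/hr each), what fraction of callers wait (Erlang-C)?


a = λ/μ = 2.2891; ρ = a/4 = 0.5723
P₀ = 0.094486 (from M/M/c formula)
C(c,a) = [a^c/(c!(1−ρ))]·P₀ = [27.45958/(24·0.4277)]·0.094486
= 2.67504·0.094486 = 0.252754

Final: 0.252754


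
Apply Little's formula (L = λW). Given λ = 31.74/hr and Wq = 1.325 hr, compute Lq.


Lq = λWq = 31.74·1.325 = 42.0555

Final: 42.0555


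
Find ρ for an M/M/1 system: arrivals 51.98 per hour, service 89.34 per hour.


ρ = λ/μ = 51.98/89.34 = 0.5818

Final: 0.5818


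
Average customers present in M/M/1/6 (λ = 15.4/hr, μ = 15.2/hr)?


ρ = 15.4/15.2 = 1.0132
L = ρ[1 − (K+1)ρ^K + Kρ^(K+1)] / [(1−ρ)(1−ρ^(K+1))]
Numerator: 1.0132·(1 − 7·1.081590 + 6·1.095822) = 0.003848
Denominator: (-0.01316)·(-0.095822) = 0.001261
L = 0.003848/0.001261 = 3.0523

Final: 3.0523


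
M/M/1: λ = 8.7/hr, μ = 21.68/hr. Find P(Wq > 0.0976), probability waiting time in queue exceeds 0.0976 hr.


ρ = 8.7/21.68 = 0.4013
P(Wq > t) = ρ·e^{−(μ−λ)t} = 0.4013·e^{−1.2668}
= 0.4013·0.281718 = 0.113051

Final: 0.113051


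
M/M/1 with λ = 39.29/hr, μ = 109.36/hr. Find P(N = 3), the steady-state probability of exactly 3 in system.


ρ = 39.29/109.36 = 0.3593
P_n = (1−ρ)·ρ^n = (1 − 0.3593)·0.3593^3 = 0.6407·0.046374 = 0.029713

Final: 0.029713


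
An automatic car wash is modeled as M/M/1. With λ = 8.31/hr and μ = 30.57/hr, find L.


ρ = λ/μ = 8.31/30.57 = 0.2718
L = ρ/(1−ρ) = 0.2718/(1 − 0.2718) = 0.2718/0.7282 = 0.3733

Final: 0.3733


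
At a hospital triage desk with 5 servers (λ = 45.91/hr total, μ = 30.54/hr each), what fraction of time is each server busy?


ρ = λ/(cμ) = 45.91/(5·30.54) = 45.91/152.70 = 0.3007

Final: 0.3007


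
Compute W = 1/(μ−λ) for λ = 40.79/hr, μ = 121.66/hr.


W = 1/(μ−λ) = 1/(121.66 − 40.79) = 1/80.87 = 0.01237 hr

Final: 0.01237 hr


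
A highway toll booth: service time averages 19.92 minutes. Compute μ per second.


μ = 1/(service time) in consistent units.
1 second = 0.0166667 min, so μ = 0.0166667/19.92 = 0.0008367 per second

Final: 0.0008367 /sec


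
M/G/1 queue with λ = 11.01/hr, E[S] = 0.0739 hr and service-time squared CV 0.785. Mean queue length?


ρ = λ·E[S] = 11.01·0.0739 = 0.8136
Lq = ρ²(1+C_s²)/(2(1−ρ)) = 0.6620·(1+0.785)/(2·0.1864)
= 0.6620·1.7850/0.3727 = 3.17042

Final: 3.17042


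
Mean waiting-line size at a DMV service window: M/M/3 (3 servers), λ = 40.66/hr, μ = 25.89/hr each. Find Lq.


a = λ/μ = 1.5705; ρ = a/3 = 0.5235
P₀ = 0.193853
Lq = P₀·a^c·ρ / (c!·(1−ρ)²) = 0.193853·3.87352·0.5235/(6·0.22706)
= 0.28854

Final: 0.28854


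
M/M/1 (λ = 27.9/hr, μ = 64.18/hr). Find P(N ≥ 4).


ρ = 27.9/64.18 = 0.4347
P(N ≥ n) = ρ^n = 0.4347^4 = 0.035712

Final: 0.035712


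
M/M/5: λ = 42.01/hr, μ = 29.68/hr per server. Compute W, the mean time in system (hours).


a = 1.4154; ρ = 0.2831; P₀ = 0.242538
Lq = P₀·a^c·ρ/(c!(1−ρ)²) = 0.006325
Wq = Lq/λ = 0.006325/42.01 = 0.0001505 hr
W = Wq + 1/μ = 0.0001505 + 0.03369 = 0.03384 hr

Final: 0.03384 hr


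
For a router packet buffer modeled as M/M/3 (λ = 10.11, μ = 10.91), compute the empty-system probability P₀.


a = λ/μ = 10.11/10.91 = 0.9267; ρ = a/c = 0.3089
Σ_{k=0}^{2} a^k/k! (terms k=0..2) = 1.00000 + 0.92667 + 0.42936 = 2.35603
Tail: a^3/(3!(1−ρ)) = 0.79575/(6·0.6911) = 0.19190
P₀ = 1/(2.35603 + 0.19190) = 1/2.54794 = 0.392474

Final: 0.392474


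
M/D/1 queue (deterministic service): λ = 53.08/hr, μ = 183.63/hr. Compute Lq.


ρ = 53.08/183.63 = 0.2891
M/D/1: Lq = ρ²/(2(1−ρ)) = 0.08356/(2·0.7109) = 0.05876

Final: 0.05876


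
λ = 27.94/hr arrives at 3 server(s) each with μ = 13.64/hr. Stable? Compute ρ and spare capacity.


Total capacity cμ = 3·13.64 = 40.92/hr
ρ = λ/(cμ) = 27.94/40.92 = 0.6828
Stable ⇔ ρ < 1: YES
Spare capacity = cμ − λ = 40.92 − 27.94 = 12.98/hr

Final: ρ = 0.6828; stable; margin = 12.98/hr


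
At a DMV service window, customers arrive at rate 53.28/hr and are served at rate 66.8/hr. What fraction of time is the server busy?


ρ = λ/μ = 53.28/66.8 = 0.7976

Final: 0.7976


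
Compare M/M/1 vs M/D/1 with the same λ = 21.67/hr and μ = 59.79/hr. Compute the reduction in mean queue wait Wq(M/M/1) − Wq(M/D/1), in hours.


ρ = 21.67/59.79 = 0.3624
Wq(M/M/1) = ρ/(μ−λ) = 0.3624/38.12 = 0.009508 hr
Wq(M/D/1) = ρ/(2(μ−λ)) = 0.004754 hr
Savings = 0.009508 − 0.004754 = 0.004754 hr

Final: 0.004754 hr


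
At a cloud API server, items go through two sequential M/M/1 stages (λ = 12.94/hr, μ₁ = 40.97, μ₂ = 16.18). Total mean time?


Each node sees arrival rate λ = 12.94/hr (tandem ⇒ throughput preserved).
W₁ = 1/(μ₁−λ) = 1/(40.97−12.94) = 0.03568 hr
W₂ = 1/(μ₂−λ) = 1/(16.18−12.94) = 0.30864 hr
W_total = W₁ + W₂ = 0.03568 + 0.30864 = 0.34432 hr

Final: 0.34432 hr


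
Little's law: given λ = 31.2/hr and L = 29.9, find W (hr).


W = L/λ = 29.9/31.2 = 0.9583 hr

Final: 0.9583 hr


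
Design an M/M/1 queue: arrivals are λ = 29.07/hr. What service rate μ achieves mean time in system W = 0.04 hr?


W = 1/(μ−λ) ⇒ μ − λ = 1/W = 1/0.04 = 25.0000
μ = λ + 1/W = 29.07 + 25.0000 = 54.0700 per hr

Final: 54.0700 /hr


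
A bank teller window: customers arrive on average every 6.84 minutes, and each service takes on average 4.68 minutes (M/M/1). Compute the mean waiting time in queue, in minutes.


λ = 60/6.84 = 8.7719 /hr
μ = 60/4.68 = 12.8205 /hr
ρ = λ/μ = 8.7719/12.8205 = 0.6842
Wq = ρ/(μ−λ) = 0.6842/(12.8205−8.7719) = 0.16900 hr
In minutes: 0.16900·60 = 10.140 min

Final: 10.140 min


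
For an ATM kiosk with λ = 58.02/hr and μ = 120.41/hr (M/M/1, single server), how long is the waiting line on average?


ρ = 58.02/120.41 = 0.4819
Lq = ρ²/(1−ρ) = 0.2322/0.5181 = 0.4481

Final: 0.4481


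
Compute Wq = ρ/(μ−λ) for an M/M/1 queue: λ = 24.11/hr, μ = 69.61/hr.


ρ = 24.11/69.61 = 0.3464
Wq = ρ/(μ−λ) = 0.3464/(69.61 − 24.11) = 0.3464/45.50 = 0.007612 hr

Final: 0.007612 hr


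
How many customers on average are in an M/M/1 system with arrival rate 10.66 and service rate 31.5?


ρ = λ/μ = 10.66/31.5 = 0.3384
L = ρ/(1−ρ) = 0.3384/(1 − 0.3384) = 0.3384/0.6616 = 0.5115

Final: 0.5115


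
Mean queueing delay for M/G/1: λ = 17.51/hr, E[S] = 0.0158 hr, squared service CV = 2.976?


ρ = λ·E[S] = 17.51·0.0158 = 0.2767
E[S²] = E[S]²(1+C_s²) = 0.0158²·(1+2.976) = 0.0009926
Wq = λ·E[S²]/(2(1−ρ)) = 17.51·0.0009926/(2·0.7233) = 0.01201 hr

Final: 0.01201 hr


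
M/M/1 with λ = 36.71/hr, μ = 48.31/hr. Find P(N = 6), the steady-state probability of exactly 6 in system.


ρ = 36.71/48.31 = 0.7599
P_n = (1−ρ)·ρ^n = (1 − 0.7599)·0.7599^6 = 0.2401·0.192524 = 0.046228

Final: 0.046228


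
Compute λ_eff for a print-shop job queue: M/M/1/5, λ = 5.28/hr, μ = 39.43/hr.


ρ = 0.1339; P_K = (1−ρ)ρ^5/(1−ρ^6) = 0.00003729
λ_eff = λ(1 − P_K) = 5.28·(1 − 0.00003729) = 5.28·0.999963 = 5.2798 /hr

Final: 5.2798 /hr


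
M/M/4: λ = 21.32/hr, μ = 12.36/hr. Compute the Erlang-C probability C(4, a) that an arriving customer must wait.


a = λ/μ = 1.7249; ρ = a/4 = 0.4312
P₀ = 0.174933 (from M/M/c formula)
C(c,a) = [a^c/(c!(1−ρ))]·P₀ = [8.85268/(24·0.5688)]·0.174933
= 0.64853·0.174933 = 0.113448

Final: 0.113448


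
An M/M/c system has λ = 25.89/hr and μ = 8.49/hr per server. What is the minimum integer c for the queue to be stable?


Stability requires cμ > λ ⇔ c > λ/μ.
λ/μ = 25.89/8.49 = 3.0495
Minimum integer c = ⌊3.0495⌋ + 1 = 4
Check: 4·8.49 = 33.96 > 25.89, while 3·8.49 = 25.47 ≤ 25.89

Final: 4 servers


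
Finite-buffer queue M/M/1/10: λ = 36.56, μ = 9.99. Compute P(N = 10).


ρ = λ/μ = 36.56/9.99 = 3.6597
P_K = (1−ρ)ρ^K/(1−ρ^(K+1)) = (-2.6597·430930.256986)/(1 − 1577058.077619)
= -1146127.820633/-1577057.077619 = 0.726751

Final: 0.726751


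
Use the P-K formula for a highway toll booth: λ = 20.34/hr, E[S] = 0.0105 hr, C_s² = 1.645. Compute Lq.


ρ = λ·E[S] = 20.34·0.0105 = 0.2136
Lq = ρ²(1+C_s²)/(2(1−ρ)) = 0.04561·(1+1.645)/(2·0.7864)
= 0.04561·2.6450/1.5729 = 0.07670

Final: 0.07670


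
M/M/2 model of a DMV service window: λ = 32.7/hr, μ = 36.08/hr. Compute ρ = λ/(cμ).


ρ = λ/(cμ) = 32.7/(2·36.08) = 32.7/72.16 = 0.4532

Final: 0.4532


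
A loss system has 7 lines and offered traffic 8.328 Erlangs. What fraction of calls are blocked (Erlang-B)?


B(c,a) = (a^c/c!) / Σ_{k=0}^{c} a^k/k!
a^7/7! = 551.257459
Σ terms (k=0..7): 1.00000 + 8.32800 + 34.67779 + 96.26555 + 200.42488 + 333.82767 + 463.35281 + 551.25746 = 1689.134164
B = 551.257459/1689.134164 = 0.326355

Final: 0.326355


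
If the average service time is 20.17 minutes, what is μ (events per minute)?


μ = 1/(service time) in consistent units.
1 minute = 1 min, so μ = 1/20.17 = 0.04958 per minute

Final: 0.04958 /min


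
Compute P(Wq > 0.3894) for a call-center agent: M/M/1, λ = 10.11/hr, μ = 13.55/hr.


ρ = 10.11/13.55 = 0.7461
P(Wq > t) = ρ·e^{−(μ−λ)t} = 0.7461·e^{−1.3395}
= 0.7461·0.261967 = 0.195460

Final: 0.195460


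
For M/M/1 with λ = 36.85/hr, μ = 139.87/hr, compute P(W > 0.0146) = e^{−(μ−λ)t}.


W ~ Exponential(μ−λ) for M/M/1.
μ − λ = 139.87 − 36.85 = 103.0200
P(W > t) = e^{−(μ−λ)t} = e^{−1.5041} = 0.222219

Final: 0.222219


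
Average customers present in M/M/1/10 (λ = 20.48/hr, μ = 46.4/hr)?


ρ = 20.48/46.4 = 0.4414
L = ρ[1 − (K+1)ρ^K + Kρ^(K+1)] / [(1−ρ)(1−ρ^(K+1))]
Numerator: 0.4414·(1 − 11·0.0002806 + 10·0.0001239) = 0.440564
Denominator: (0.5586)·(0.999876) = 0.558551
L = 0.440564/0.558551 = 0.7888

Final: 0.7888


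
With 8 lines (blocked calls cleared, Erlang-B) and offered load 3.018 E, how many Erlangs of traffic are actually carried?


B(8,3.018) = 0.008380 (Erlang-B)
Carried load = a(1 − B) = 3.018·(1 − 0.008380) = 3.018·0.991620 = 2.9927 E

Final: 2.9927 Erlangs


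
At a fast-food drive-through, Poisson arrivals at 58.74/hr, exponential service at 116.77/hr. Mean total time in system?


W = 1/(μ−λ) = 1/(116.77 − 58.74) = 1/58.03 = 0.01723 hr

Final: 0.01723 hr


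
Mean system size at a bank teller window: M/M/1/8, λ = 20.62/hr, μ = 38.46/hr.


ρ = 20.62/38.46 = 0.5361
L = ρ[1 − (K+1)ρ^K + Kρ^(K+1)] / [(1−ρ)(1−ρ^(K+1))]
Numerator: 0.5361·(1 − 9·0.006827 + 8·0.003660) = 0.518898
Denominator: (0.4639)·(0.996340) = 0.462161
L = 0.518898/0.462161 = 1.1228

Final: 1.1228


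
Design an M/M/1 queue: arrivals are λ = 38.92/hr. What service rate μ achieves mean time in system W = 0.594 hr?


W = 1/(μ−λ) ⇒ μ − λ = 1/W = 1/0.594 = 1.6835
μ = λ + 1/W = 38.92 + 1.6835 = 40.6035 per hr

Final: 40.6035 /hr


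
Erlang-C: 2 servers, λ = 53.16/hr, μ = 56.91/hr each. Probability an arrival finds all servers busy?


a = λ/μ = 0.9341; ρ = a/2 = 0.4671
P₀ = 0.363277 (from M/M/c formula)
C(c,a) = [a^c/(c!(1−ρ))]·P₀ = [0.87255/(2·0.5329)]·0.363277
= 0.81861·0.363277 = 0.297384

Final: 0.297384


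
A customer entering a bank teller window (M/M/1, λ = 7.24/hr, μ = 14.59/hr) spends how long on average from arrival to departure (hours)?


W = 1/(μ−λ) = 1/(14.59 − 7.24) = 1/7.35 = 0.1361 hr

Final: 0.1361 hr


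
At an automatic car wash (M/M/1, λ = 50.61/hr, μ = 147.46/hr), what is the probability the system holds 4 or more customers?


ρ = 50.61/147.46 = 0.3432
P(N ≥ n) = ρ^n = 0.3432^4 = 0.013875

Final: 0.013875


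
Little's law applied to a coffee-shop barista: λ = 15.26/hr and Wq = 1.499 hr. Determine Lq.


Lq = λWq = 15.26·1.499 = 22.8747

Final: 22.8747


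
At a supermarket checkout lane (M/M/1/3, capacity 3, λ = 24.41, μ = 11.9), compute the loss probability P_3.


ρ = λ/μ = 24.41/11.9 = 2.0513
P_K = (1−ρ)ρ^K/(1−ρ^(K+1)) = (-1.0513·8.631027)/(1 − 17.704484)
= -9.073457/-16.704484 = 0.543175

Final: 0.543175


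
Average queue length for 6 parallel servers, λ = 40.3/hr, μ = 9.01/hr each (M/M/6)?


a = λ/μ = 4.4728; ρ = a/6 = 0.7455
P₀ = 0.009463
Lq = P₀·a^c·ρ / (c!·(1−ρ)²) = 0.009463·8007.21576·0.7455/(720·0.06479)
= 1.21091

Final: 1.21091


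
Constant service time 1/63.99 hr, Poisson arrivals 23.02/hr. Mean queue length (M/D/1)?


ρ = 23.02/63.99 = 0.3597
M/D/1: Lq = ρ²/(2(1−ρ)) = 0.1294/(2·0.6403) = 0.10107

Final: 0.10107


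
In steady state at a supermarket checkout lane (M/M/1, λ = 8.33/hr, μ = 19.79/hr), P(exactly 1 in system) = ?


ρ = 8.33/19.79 = 0.4209
P_n = (1−ρ)·ρ^n = (1 − 0.4209)·0.4209^1 = 0.5791·0.420920 = 0.243746

Final: 0.243746


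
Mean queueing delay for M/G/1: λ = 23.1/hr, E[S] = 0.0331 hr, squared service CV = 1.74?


ρ = λ·E[S] = 23.1·0.0331 = 0.7646
E[S²] = E[S]²(1+C_s²) = 0.0331²·(1+1.74) = 0.003002
Wq = λ·E[S²]/(2(1−ρ)) = 23.1·0.003002/(2·0.2354) = 0.14730 hr

Final: 0.14730 hr


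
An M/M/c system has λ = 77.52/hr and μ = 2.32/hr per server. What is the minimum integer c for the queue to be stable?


Stability requires cμ > λ ⇔ c > λ/μ.
λ/μ = 77.52/2.32 = 33.4138
Minimum integer c = ⌊33.4138⌋ + 1 = 34
Check: 34·2.32 = 78.88 > 77.52, while 33·2.32 = 76.56 ≤ 77.52

Final: 34 servers


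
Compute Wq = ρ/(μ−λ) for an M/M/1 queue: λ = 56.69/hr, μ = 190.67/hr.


ρ = 56.69/190.67 = 0.2973
Wq = ρ/(μ−λ) = 0.2973/(190.67 − 56.69) = 0.2973/133.98 = 0.002219 hr

Final: 0.002219 hr


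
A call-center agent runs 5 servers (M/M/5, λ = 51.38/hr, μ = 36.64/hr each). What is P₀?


a = λ/μ = 51.38/36.64 = 1.4023; ρ = a/c = 0.2805
Σ_{k=0}^{4} a^k/k! (terms k=0..4) = 1.00000 + 1.40229 + 0.98321 + 0.45958 + 0.16112 = 4.00621
Tail: a^5/(5!(1−ρ)) = 5.42242/(120·0.7195) = 0.06280
P₀ = 1/(4.00621 + 0.06280) = 1/4.06901 = 0.245760

Final: 0.245760


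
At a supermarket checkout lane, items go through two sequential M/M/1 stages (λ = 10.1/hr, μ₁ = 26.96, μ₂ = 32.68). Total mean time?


Each node sees arrival rate λ = 10.1/hr (tandem ⇒ throughput preserved).
W₁ = 1/(μ₁−λ) = 1/(26.96−10.1) = 0.05931 hr
W₂ = 1/(μ₂−λ) = 1/(32.68−10.1) = 0.04429 hr
W_total = W₁ + W₂ = 0.05931 + 0.04429 = 0.10360 hr

Final: 0.10360 hr


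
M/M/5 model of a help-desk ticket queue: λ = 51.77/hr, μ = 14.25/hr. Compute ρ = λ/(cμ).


ρ = λ/(cμ) = 51.77/(5·14.25) = 51.77/71.25 = 0.7266

Final: 0.7266


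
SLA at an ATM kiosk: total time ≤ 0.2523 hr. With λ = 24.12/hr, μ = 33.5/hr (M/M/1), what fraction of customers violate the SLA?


W ~ Exponential(μ−λ) for M/M/1.
μ − λ = 33.5 − 24.12 = 9.3800
P(W > t) = e^{−(μ−λ)t} = e^{−2.3666} = 0.093802

Final: 0.093802


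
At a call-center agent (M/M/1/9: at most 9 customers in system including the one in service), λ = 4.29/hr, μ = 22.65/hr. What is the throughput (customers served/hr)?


ρ = 0.1894; P_K = (1−ρ)ρ^9/(1−ρ^10) = 0.0000002543
λ_eff = λ(1 − P_K) = 4.29·(1 − 0.0000002543) = 4.29·1.000000 = 4.2900 /hr

Final: 4.2900 /hr


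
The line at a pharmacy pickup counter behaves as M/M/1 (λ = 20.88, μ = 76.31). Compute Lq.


ρ = 20.88/76.31 = 0.2736
Lq = ρ²/(1−ρ) = 0.07487/0.7264 = 0.1031

Final: 0.1031


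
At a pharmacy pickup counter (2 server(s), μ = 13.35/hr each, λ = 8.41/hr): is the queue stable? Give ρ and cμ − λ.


Total capacity cμ = 2·13.35 = 26.70/hr
ρ = λ/(cμ) = 8.41/26.70 = 0.3150
Stable ⇔ ρ < 1: YES
Spare capacity = cμ − λ = 26.70 − 8.41 = 18.29/hr

Final: ρ = 0.3150; stable; margin = 18.29/hr


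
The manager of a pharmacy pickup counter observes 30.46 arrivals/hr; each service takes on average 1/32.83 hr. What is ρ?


ρ = λ/μ = 30.46/32.83 = 0.9278

Final: 0.9278


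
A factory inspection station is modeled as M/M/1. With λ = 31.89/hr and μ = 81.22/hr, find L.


ρ = λ/μ = 31.89/81.22 = 0.3926
L = ρ/(1−ρ) = 0.3926/(1 − 0.3926) = 0.3926/0.6074 = 0.6465

Final: 0.6465


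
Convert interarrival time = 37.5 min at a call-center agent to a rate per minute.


λ = 1/(interarrival time) in consistent units.
1 minute = 1 min, so λ = 1/37.5 = 0.02667 per minute

Final: 0.02667 /min


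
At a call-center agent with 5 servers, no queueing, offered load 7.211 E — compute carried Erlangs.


B(5,7.211) = 0.436955 (Erlang-B)
Carried load = a(1 − B) = 7.211·(1 − 0.436955) = 7.211·0.563045 = 4.0601 E

Final: 4.0601 Erlangs


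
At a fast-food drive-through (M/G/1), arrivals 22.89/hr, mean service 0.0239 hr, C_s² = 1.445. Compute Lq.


ρ = λ·E[S] = 22.89·0.0239 = 0.5471
Lq = ρ²(1+C_s²)/(2(1−ρ)) = 0.2993·(1+1.445)/(2·0.4529)
= 0.2993·2.4450/0.9059 = 0.80780

Final: 0.80780


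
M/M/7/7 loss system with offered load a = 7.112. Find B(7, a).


B(c,a) = (a^c/c!) / Σ_{k=0}^{c} a^k/k!
a^7/7! = 182.604594
Σ terms (k=0..7): 1.00000 + 7.11200 + 25.29027 + 59.95480 + 106.59964 + 151.62733 + 179.72893 + 182.60459 = 713.917577
B = 182.604594/713.917577 = 0.255778

Final: 0.255778


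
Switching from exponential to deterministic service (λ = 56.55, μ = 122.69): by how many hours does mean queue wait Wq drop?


ρ = 56.55/122.69 = 0.4609
Wq(M/M/1) = ρ/(μ−λ) = 0.4609/66.14 = 0.006969 hr
Wq(M/D/1) = ρ/(2(μ−λ)) = 0.003484 hr
Savings = 0.006969 − 0.003484 = 0.003484 hr

Final: 0.003484 hr


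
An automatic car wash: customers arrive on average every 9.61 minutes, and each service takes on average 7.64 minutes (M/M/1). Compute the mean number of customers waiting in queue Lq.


λ = 60/9.61 = 6.2435 /hr
μ = 60/7.64 = 7.8534 /hr
ρ = λ/μ = 6.2435/7.8534 = 0.7950
Lq = ρ²/(1−ρ) = 0.6320/0.2050 = 3.0832

Final: 3.0832


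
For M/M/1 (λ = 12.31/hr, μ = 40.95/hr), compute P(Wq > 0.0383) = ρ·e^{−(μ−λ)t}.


ρ = 12.31/40.95 = 0.3006
P(Wq > t) = ρ·e^{−(μ−λ)t} = 0.3006·e^{−1.0969}
= 0.3006·0.333901 = 0.100374

Final: 0.100374


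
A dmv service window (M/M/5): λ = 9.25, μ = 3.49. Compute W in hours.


a = 2.6504; ρ = 0.5301; P₀ = 0.068299
Lq = P₀·a^c·ρ/(c!(1−ρ)²) = 0.17870
Wq = Lq/λ = 0.17870/9.25 = 0.01932 hr
W = Wq + 1/μ = 0.01932 + 0.28653 = 0.30585 hr

Final: 0.30585 hr


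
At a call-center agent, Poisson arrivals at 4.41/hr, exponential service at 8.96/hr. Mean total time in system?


W = 1/(μ−λ) = 1/(8.96 − 4.41) = 1/4.55 = 0.2198 hr

Final: 0.2198 hr


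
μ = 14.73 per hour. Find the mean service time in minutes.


Mean service time = 1/μ = 1/14.73 hour = 0.06789 hour
In minutes: 0.06789 × 60 = 4.0733 min

Final: 4.0733 min


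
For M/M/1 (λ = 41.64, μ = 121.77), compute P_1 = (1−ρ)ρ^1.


ρ = 41.64/121.77 = 0.3420
P_n = (1−ρ)·ρ^n = (1 − 0.3420)·0.3420^1 = 0.6580·0.341956 = 0.225022

Final: 0.225022


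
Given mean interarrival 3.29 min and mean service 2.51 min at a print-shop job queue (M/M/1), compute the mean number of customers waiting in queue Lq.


λ = 60/3.29 = 18.2371 /hr
μ = 60/2.51 = 23.9044 /hr
ρ = λ/μ = 18.2371/23.9044 = 0.7629
Lq = ρ²/(1−ρ) = 0.5820/0.2371 = 2.4550

Final: 2.4550


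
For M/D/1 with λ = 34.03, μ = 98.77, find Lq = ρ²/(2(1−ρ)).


ρ = 34.03/98.77 = 0.3445
M/D/1: Lq = ρ²/(2(1−ρ)) = 0.1187/(2·0.6555) = 0.09055

Final: 0.09055


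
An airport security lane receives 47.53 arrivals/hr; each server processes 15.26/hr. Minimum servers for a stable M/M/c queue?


Stability requires cμ > λ ⇔ c > λ/μ.
λ/μ = 47.53/15.26 = 3.1147
Minimum integer c = ⌊3.1147⌋ + 1 = 4
Check: 4·15.26 = 61.04 > 47.53, while 3·15.26 = 45.78 ≤ 47.53

Final: 4 servers


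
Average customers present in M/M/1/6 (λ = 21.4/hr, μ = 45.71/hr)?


ρ = 21.4/45.71 = 0.4682
L = ρ[1 − (K+1)ρ^K + Kρ^(K+1)] / [(1−ρ)(1−ρ^(K+1))]
Numerator: 0.4682·(1 − 7·0.010530 + 6·0.004930) = 0.447509
Denominator: (0.5318)·(0.995070) = 0.529209
L = 0.447509/0.529209 = 0.8456

Final: 0.8456


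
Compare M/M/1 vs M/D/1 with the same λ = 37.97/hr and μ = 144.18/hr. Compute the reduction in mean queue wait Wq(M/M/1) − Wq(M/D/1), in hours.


ρ = 37.97/144.18 = 0.2634
Wq(M/M/1) = ρ/(μ−λ) = 0.2634/106.21 = 0.002480 hr
Wq(M/D/1) = ρ/(2(μ−λ)) = 0.001240 hr
Savings = 0.002480 − 0.001240 = 0.001240 hr

Final: 0.001240 hr


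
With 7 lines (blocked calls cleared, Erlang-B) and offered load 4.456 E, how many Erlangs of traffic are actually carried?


B(7,4.456) = 0.087620 (Erlang-B)
Carried load = a(1 − B) = 4.456·(1 − 0.087620) = 4.456·0.912380 = 4.0656 E

Final: 4.0656 Erlangs


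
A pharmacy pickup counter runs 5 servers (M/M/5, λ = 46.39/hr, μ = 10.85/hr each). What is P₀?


a = λ/μ = 46.39/10.85 = 4.2756; ρ = a/c = 0.8551
Σ_{k=0}^{4} a^k/k! (terms k=0..4) = 1.00000 + 4.27558 + 9.14028 + 13.02665 + 13.92411 = 41.36660
Tail: a^5/(5!(1−ρ)) = 1428.80569/(120·0.1449) = 82.18056
P₀ = 1/(41.36660 + 82.18056) = 1/123.54717 = 0.008094

Final: 0.008094


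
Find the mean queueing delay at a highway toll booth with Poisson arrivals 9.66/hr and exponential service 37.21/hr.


ρ = 9.66/37.21 = 0.2596
Wq = ρ/(μ−λ) = 0.2596/(37.21 − 9.66) = 0.2596/27.55 = 0.009423 hr

Final: 0.009423 hr


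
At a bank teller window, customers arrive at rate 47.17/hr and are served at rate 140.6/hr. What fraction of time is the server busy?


ρ = λ/μ = 47.17/140.6 = 0.3355

Final: 0.3355


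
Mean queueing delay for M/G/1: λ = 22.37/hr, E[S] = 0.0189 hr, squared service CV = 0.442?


ρ = λ·E[S] = 22.37·0.0189 = 0.4228
E[S²] = E[S]²(1+C_s²) = 0.0189²·(1+0.442) = 0.0005151
Wq = λ·E[S²]/(2(1−ρ)) = 22.37·0.0005151/(2·0.5772) = 0.009981 hr

Final: 0.009981 hr


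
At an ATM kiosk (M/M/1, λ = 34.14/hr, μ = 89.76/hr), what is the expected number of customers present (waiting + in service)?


ρ = λ/μ = 34.14/89.76 = 0.3803
L = ρ/(1−ρ) = 0.3803/(1 − 0.3803) = 0.3803/0.6197 = 0.6138

Final: 0.6138


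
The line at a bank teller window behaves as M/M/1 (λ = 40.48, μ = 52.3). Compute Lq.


ρ = 40.48/52.3 = 0.7740
Lq = ρ²/(1−ρ) = 0.5991/0.2260 = 2.6507

Final: 2.6507


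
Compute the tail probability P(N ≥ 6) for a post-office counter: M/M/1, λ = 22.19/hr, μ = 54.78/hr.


ρ = 22.19/54.78 = 0.4051
P(N ≥ n) = ρ^n = 0.4051^6 = 0.004418

Final: 0.004418


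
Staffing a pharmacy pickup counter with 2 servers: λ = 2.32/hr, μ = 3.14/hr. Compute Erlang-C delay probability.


a = λ/μ = 0.7389; ρ = a/2 = 0.3694
P₀ = 0.460465 (from M/M/c formula)
C(c,a) = [a^c/(c!(1−ρ))]·P₀ = [0.54590/(2·0.6306)]·0.460465
= 0.43286·0.460465 = 0.199319

Final: 0.199319


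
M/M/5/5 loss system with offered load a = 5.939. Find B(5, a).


B(c,a) = (a^c/c!) / Σ_{k=0}^{c} a^k/k!
a^5/5! = 61.572301
Σ terms (k=0..5): 1.00000 + 5.93900 + 17.63586 + 34.91313 + 51.83726 + 61.57230 = 172.897549
B = 61.572301/172.897549 = 0.356120

Final: 0.356120


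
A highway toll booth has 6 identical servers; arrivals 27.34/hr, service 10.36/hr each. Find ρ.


ρ = λ/(cμ) = 27.34/(6·10.36) = 27.34/62.16 = 0.4398

Final: 0.4398


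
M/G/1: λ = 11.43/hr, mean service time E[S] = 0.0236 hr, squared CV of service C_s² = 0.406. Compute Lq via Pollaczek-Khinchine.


ρ = λ·E[S] = 11.43·0.0236 = 0.2697
Lq = ρ²(1+C_s²)/(2(1−ρ)) = 0.07276·(1+0.406)/(2·0.7303)
= 0.07276·1.4060/1.4605 = 0.07005

Final: 0.07005


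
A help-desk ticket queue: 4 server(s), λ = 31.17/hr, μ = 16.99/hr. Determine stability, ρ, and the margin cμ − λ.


Total capacity cμ = 4·16.99 = 67.96/hr
ρ = λ/(cμ) = 31.17/67.96 = 0.4587
Stable ⇔ ρ < 1: YES
Spare capacity = cμ − λ = 67.96 − 31.17 = 36.79/hr

Final: ρ = 0.4587; stable; margin = 36.79/hr


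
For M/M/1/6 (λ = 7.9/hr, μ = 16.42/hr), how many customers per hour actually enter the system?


ρ = 0.4811; P_K = (1−ρ)ρ^6/(1−ρ^7) = 0.006474
λ_eff = λ(1 − P_K) = 7.9·(1 − 0.006474) = 7.9·0.993526 = 7.8489 /hr

Final: 7.8489 /hr


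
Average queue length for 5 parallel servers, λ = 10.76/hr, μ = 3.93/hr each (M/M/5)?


a = λ/μ = 2.7379; ρ = a/5 = 0.5476
P₀ = 0.062182
Lq = P₀·a^c·ρ / (c!·(1−ρ)²) = 0.062182·153.85039·0.5476/(120·0.20468)
= 0.21328

Final: 0.21328


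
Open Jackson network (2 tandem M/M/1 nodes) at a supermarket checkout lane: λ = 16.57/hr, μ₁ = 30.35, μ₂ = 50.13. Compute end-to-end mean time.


Each node sees arrival rate λ = 16.57/hr (tandem ⇒ throughput preserved).
W₁ = 1/(μ₁−λ) = 1/(30.35−16.57) = 0.07257 hr
W₂ = 1/(μ₂−λ) = 1/(50.13−16.57) = 0.02980 hr
W_total = W₁ + W₂ = 0.07257 + 0.02980 = 0.10237 hr

Final: 0.10237 hr


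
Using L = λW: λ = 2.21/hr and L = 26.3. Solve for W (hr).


W = L/λ = 26.3/2.21 = 11.9005 hr

Final: 11.9005 hr


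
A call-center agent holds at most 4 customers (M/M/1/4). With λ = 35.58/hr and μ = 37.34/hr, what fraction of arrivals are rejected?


ρ = λ/μ = 35.58/37.34 = 0.9529
P_K = (1−ρ)ρ^K/(1−ρ^(K+1)) = (0.04713·0.824378)/(1 − 0.785522)
= 0.038857/0.214478 = 0.181168

Final: 0.181168


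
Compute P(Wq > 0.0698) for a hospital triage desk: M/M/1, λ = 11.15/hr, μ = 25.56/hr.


ρ = 11.15/25.56 = 0.4362
P(Wq > t) = ρ·e^{−(μ−λ)t} = 0.4362·e^{−1.0058}
= 0.4362·0.365745 = 0.159549

Final: 0.159549


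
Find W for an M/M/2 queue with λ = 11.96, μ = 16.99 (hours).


a = 0.7039; ρ = 0.3520; P₀ = 0.479321
Lq = P₀·a^c·ρ/(c!(1−ρ)²) = 0.09954
Wq = Lq/λ = 0.09954/11.96 = 0.008323 hr
W = Wq + 1/μ = 0.008323 + 0.05886 = 0.06718 hr

Final: 0.06718 hr


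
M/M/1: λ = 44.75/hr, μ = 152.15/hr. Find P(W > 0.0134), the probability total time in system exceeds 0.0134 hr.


W ~ Exponential(μ−λ) for M/M/1.
μ − λ = 152.15 − 44.75 = 107.4000
P(W > t) = e^{−(μ−λ)t} = e^{−1.4392} = 0.237127

Final: 0.237127


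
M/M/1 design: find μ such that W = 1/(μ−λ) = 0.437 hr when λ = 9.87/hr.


W = 1/(μ−λ) ⇒ μ − λ = 1/W = 1/0.437 = 2.2883
μ = λ + 1/W = 9.87 + 2.2883 = 12.1583 per hr

Final: 12.1583 /hr


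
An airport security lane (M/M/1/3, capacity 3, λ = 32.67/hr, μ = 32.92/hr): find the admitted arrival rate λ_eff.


ρ = 0.9924; P_K = (1−ρ)ρ^3/(1−ρ^4) = 0.247149
λ_eff = λ(1 − P_K) = 32.67·(1 − 0.247149) = 32.67·0.752851 = 24.5957 /hr

Final: 24.5957 /hr


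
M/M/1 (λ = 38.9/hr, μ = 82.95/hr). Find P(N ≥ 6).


ρ = 38.9/82.95 = 0.4690
P(N ≥ n) = ρ^n = 0.4690^6 = 0.010637

Final: 0.010637


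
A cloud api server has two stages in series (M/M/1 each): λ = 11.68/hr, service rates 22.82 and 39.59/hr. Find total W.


Each node sees arrival rate λ = 11.68/hr (tandem ⇒ throughput preserved).
W₁ = 1/(μ₁−λ) = 1/(22.82−11.68) = 0.08977 hr
W₂ = 1/(μ₂−λ) = 1/(39.59−11.68) = 0.03583 hr
W_total = W₁ + W₂ = 0.08977 + 0.03583 = 0.12560 hr

Final: 0.12560 hr


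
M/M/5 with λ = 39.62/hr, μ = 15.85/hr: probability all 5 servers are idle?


a = λ/μ = 39.62/15.85 = 2.4997; ρ = a/c = 0.4999
Σ_{k=0}^{4} a^k/k! (terms k=0..4) = 1.00000 + 2.49968 + 3.12421 + 2.60318 + 1.62678 = 10.85386
Tail: a^5/(5!(1−ρ)) = 97.59465/(120·0.5001) = 1.62637
P₀ = 1/(10.85386 + 1.62637) = 1/12.48023 = 0.080127

Final: 0.080127


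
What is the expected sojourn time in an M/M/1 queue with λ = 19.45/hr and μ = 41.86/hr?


W = 1/(μ−λ) = 1/(41.86 − 19.45) = 1/22.41 = 0.04462 hr

Final: 0.04462 hr


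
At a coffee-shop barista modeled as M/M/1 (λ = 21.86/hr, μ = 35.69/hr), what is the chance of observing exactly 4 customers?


ρ = 21.86/35.69 = 0.6125
P_n = (1−ρ)·ρ^n = (1 − 0.6125)·0.6125^4 = 0.3875·0.140739 = 0.054537

Final: 0.054537


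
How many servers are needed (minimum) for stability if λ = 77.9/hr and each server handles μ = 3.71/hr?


Stability requires cμ > λ ⇔ c > λ/μ.
λ/μ = 77.9/3.71 = 20.9973
Minimum integer c = ⌊20.9973⌋ + 1 = 21
Check: 21·3.71 = 77.91 > 77.9, while 20·3.71 = 74.20 ≤ 77.9

Final: 21 servers


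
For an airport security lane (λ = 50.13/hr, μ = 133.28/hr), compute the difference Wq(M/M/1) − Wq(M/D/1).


ρ = 50.13/133.28 = 0.3761
Wq(M/M/1) = ρ/(μ−λ) = 0.3761/83.15 = 0.004523 hr
Wq(M/D/1) = ρ/(2(μ−λ)) = 0.002262 hr
Savings = 0.004523 − 0.002262 = 0.002262 hr

Final: 0.002262 hr


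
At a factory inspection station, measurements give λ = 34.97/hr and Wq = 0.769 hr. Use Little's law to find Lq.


Lq = λWq = 34.97·0.769 = 26.8919

Final: 26.8919


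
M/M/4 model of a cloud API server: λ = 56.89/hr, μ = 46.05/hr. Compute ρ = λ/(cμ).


ρ = λ/(cμ) = 56.89/(4·46.05) = 56.89/184.20 = 0.3088

Final: 0.3088


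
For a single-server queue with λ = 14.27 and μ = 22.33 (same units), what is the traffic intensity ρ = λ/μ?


ρ = λ/μ = 14.27/22.33 = 0.6391

Final: 0.6391


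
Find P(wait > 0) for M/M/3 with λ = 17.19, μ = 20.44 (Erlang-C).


a = λ/μ = 0.8410; ρ = a/3 = 0.2803
P₀ = 0.428745 (from M/M/c formula)
C(c,a) = [a^c/(c!(1−ρ))]·P₀ = [0.59482/(6·0.7197)]·0.428745
= 0.13775·0.428745 = 0.059061

Final: 0.059061


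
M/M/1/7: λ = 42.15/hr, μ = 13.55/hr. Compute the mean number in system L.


ρ = 42.15/13.55 = 3.1107
L = ρ[1 − (K+1)ρ^K + Kρ^(K+1)] / [(1−ρ)(1−ρ^(K+1))]
Numerator: 3.1107·(1 − 8·2818.434759 + 7·8767.308125) = 120771.971331
Denominator: (-2.1107)·(-8766.308125) = 18503.056264
L = 120771.971331/18503.056264 = 6.5271

Final: 6.5271


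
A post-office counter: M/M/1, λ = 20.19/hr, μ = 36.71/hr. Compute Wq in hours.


ρ = 20.19/36.71 = 0.5500
Wq = ρ/(μ−λ) = 0.5500/(36.71 − 20.19) = 0.5500/16.52 = 0.03329 hr

Final: 0.03329 hr


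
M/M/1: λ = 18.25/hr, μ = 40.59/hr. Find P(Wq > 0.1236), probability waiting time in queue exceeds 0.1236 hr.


ρ = 18.25/40.59 = 0.4496
P(Wq > t) = ρ·e^{−(μ−λ)t} = 0.4496·e^{−2.7612}
= 0.4496·0.063214 = 0.028422

Final: 0.028422


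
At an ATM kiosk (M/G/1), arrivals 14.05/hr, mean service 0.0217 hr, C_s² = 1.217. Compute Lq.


ρ = λ·E[S] = 14.05·0.0217 = 0.3049
Lq = ρ²(1+C_s²)/(2(1−ρ)) = 0.09295·(1+1.217)/(2·0.6951)
= 0.09295·2.2170/1.3902 = 0.14824

Final: 0.14824


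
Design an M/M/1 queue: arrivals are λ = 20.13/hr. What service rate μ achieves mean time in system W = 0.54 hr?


W = 1/(μ−λ) ⇒ μ − λ = 1/W = 1/0.54 = 1.8519
μ = λ + 1/W = 20.13 + 1.8519 = 21.9819 per hr

Final: 21.9819 /hr


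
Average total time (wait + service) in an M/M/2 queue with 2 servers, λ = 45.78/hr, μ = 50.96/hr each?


a = 0.8984; ρ = 0.4492; P₀ = 0.380095
Lq = P₀·a^c·ρ/(c!(1−ρ)²) = 0.22706
Wq = Lq/λ = 0.22706/45.78 = 0.004960 hr
W = Wq + 1/μ = 0.004960 + 0.01962 = 0.02458 hr

Final: 0.02458 hr


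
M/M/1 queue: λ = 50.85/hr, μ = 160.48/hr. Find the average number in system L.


ρ = λ/μ = 50.85/160.48 = 0.3169
L = ρ/(1−ρ) = 0.3169/(1 − 0.3169) = 0.3169/0.6831 = 0.4638

Final: 0.4638


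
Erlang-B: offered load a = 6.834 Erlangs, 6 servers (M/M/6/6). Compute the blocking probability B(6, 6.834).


B(c,a) = (a^c/c!) / Σ_{k=0}^{c} a^k/k!
a^6/6! = 141.487265
Σ terms (k=0..6): 1.00000 + 6.83400 + 23.35178 + 53.19535 + 90.88426 + 124.22060 + 141.48726 = 440.973250
B = 141.487265/440.973250 = 0.320852

Final: 0.320852


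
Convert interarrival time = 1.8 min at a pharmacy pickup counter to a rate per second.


λ = 1/(interarrival time) in consistent units.
1 second = 0.0166667 min, so λ = 0.0166667/1.8 = 0.009259 per second

Final: 0.009259 /sec


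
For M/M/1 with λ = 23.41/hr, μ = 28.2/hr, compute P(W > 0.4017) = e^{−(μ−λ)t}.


W ~ Exponential(μ−λ) for M/M/1.
μ − λ = 28.2 − 23.41 = 4.7900
P(W > t) = e^{−(μ−λ)t} = e^{−1.9241} = 0.146001

Final: 0.146001


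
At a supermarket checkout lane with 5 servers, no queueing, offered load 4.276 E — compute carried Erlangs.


B(5,4.276) = 0.223540 (Erlang-B)
Carried load = a(1 − B) = 4.276·(1 − 0.223540) = 4.276·0.776460 = 3.3201 E

Final: 3.3201 Erlangs


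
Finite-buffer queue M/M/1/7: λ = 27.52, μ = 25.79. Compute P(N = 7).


ρ = λ/μ = 27.52/25.79 = 1.0671
P_K = (1−ρ)ρ^K/(1−ρ^(K+1)) = (-0.06708·1.575359)/(1 − 1.681035)
= -0.105676/-0.681035 = 0.155169

Final: 0.155169


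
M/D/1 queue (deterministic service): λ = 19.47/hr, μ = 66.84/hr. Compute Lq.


ρ = 19.47/66.84 = 0.2913
M/D/1: Lq = ρ²/(2(1−ρ)) = 0.08485/(2·0.7087) = 0.05986

Final: 0.05986


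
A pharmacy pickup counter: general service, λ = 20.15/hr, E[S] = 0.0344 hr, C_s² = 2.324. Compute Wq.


ρ = λ·E[S] = 20.15·0.0344 = 0.6932
E[S²] = E[S]²(1+C_s²) = 0.0344²·(1+2.324) = 0.003933
Wq = λ·E[S²]/(2(1−ρ)) = 20.15·0.003933/(2·0.3068) = 0.12915 hr

Final: 0.12915 hr


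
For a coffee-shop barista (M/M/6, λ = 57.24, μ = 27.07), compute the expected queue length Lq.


a = λ/μ = 2.1145; ρ = a/6 = 0.3524
P₀ = 0.120441
Lq = P₀·a^c·ρ / (c!·(1−ρ)²) = 0.120441·89.38574·0.3524/(720·0.41936)
= 0.01257

Final: 0.01257


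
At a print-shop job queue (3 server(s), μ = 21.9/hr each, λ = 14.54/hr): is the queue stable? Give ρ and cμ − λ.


Total capacity cμ = 3·21.9 = 65.70/hr
ρ = λ/(cμ) = 14.54/65.70 = 0.2213
Stable ⇔ ρ < 1: YES
Spare capacity = cμ − λ = 65.70 − 14.54 = 51.16/hr

Final: ρ = 0.2213; stable; margin = 51.16/hr


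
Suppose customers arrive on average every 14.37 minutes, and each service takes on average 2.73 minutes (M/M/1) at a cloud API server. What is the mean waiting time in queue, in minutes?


λ = 60/14.37 = 4.1754 /hr
μ = 60/2.73 = 21.9780 /hr
ρ = λ/μ = 4.1754/21.9780 = 0.1900
Wq = ρ/(μ−λ) = 0.1900/(21.9780−4.1754) = 0.01067 hr
In minutes: 0.01067·60 = 0.6403 min

Final: 0.6403 min


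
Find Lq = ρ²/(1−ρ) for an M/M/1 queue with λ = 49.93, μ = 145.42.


ρ = 49.93/145.42 = 0.3434
Lq = ρ²/(1−ρ) = 0.1179/0.6566 = 0.1795

Final: 0.1795


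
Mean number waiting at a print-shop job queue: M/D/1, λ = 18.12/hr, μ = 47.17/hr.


ρ = 18.12/47.17 = 0.3841
M/D/1: Lq = ρ²/(2(1−ρ)) = 0.1476/(2·0.6159) = 0.11980

Final: 0.11980


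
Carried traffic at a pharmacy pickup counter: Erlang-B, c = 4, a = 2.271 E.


B(4,2.271) = 0.124387 (Erlang-B)
Carried load = a(1 − B) = 2.271·(1 − 0.124387) = 2.271·0.875613 = 1.9885 E

Final: 1.9885 Erlangs


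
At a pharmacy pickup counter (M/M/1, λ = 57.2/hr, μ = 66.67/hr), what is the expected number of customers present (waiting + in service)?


ρ = λ/μ = 57.2/66.67 = 0.8580
L = ρ/(1−ρ) = 0.8580/(1 − 0.8580) = 0.8580/0.1420 = 6.0401

Final: 6.0401


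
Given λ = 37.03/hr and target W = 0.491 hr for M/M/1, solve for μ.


W = 1/(μ−λ) ⇒ μ − λ = 1/W = 1/0.491 = 2.0367
μ = λ + 1/W = 37.03 + 2.0367 = 39.0667 per hr

Final: 39.0667 /hr


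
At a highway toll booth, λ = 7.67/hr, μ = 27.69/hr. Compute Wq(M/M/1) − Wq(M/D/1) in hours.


ρ = 7.67/27.69 = 0.2770
Wq(M/M/1) = ρ/(μ−λ) = 0.2770/20.02 = 0.01384 hr
Wq(M/D/1) = ρ/(2(μ−λ)) = 0.006918 hr
Savings = 0.01384 − 0.006918 = 0.006918 hr

Final: 0.006918 hr


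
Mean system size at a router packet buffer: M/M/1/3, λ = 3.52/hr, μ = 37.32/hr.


ρ = 3.52/37.32 = 0.09432
L = ρ[1 − (K+1)ρ^K + Kρ^(K+1)] / [(1−ρ)(1−ρ^(K+1))]
Numerator: 0.09432·(1 − 4·0.0008391 + 3·0.00007914) = 0.094025
Denominator: (0.9057)·(0.999921) = 0.905609
L = 0.094025/0.905609 = 0.1038

Final: 0.1038


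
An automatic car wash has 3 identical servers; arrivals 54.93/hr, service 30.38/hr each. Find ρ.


ρ = λ/(cμ) = 54.93/(3·30.38) = 54.93/91.14 = 0.6027

Final: 0.6027


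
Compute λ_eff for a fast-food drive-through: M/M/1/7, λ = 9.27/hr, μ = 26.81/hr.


ρ = 0.3458; P_K = (1−ρ)ρ^7/(1−ρ^8) = 0.0003866
λ_eff = λ(1 − P_K) = 9.27·(1 − 0.0003866) = 9.27·0.999613 = 9.2664 /hr

Final: 9.2664 /hr


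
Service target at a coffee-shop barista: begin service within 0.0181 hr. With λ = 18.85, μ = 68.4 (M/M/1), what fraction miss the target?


ρ = 18.85/68.4 = 0.2756
P(Wq > t) = ρ·e^{−(μ−λ)t} = 0.2756·e^{−0.8969}
= 0.2756·0.407850 = 0.112397

Final: 0.112397


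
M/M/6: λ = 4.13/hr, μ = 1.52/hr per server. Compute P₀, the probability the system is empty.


a = λ/μ = 4.13/1.52 = 2.7171; ρ = a/c = 0.4529
Σ_{k=0}^{5} a^k/k! (terms k=0..5) = 1.00000 + 2.71711 + 3.69133 + 3.34324 + 2.27099 + 1.23410 = 14.25677
Tail: a^6/(6!(1−ρ)) = 402.38222/(720·0.5471) = 1.02141
P₀ = 1/(14.25677 + 1.02141) = 1/15.27818 = 0.065453

Final: 0.065453
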